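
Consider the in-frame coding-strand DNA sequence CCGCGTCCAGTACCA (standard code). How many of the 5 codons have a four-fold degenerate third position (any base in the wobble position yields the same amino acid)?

5

Codon 1 CCG (Pro): third position 4-fold.
Codon 2 CGT (Arg): third position 4-fold.
Codon 3 CCA (Pro): third position 4-fold.
Codon 4 GTA (Val): third position 4-fold.
Codon 5 CCA (Pro): third position 4-fold.
Four-fold degenerate third positions: 5.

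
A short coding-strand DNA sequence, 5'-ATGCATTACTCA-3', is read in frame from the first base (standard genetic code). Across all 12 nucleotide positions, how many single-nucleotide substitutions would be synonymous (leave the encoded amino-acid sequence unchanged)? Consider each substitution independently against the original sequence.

5

Codon 1 (ATG, Met): 0 synonymous substitutions.
Codon 2 (CAT, His): 1 synonymous substitution.
Codon 3 (TAC, Tyr): 1 synonymous substitution.
Codon 4 (TCA, Ser): 3 synonymous substitutions.
Total: 0 + 1 + 1 + 3 = 5.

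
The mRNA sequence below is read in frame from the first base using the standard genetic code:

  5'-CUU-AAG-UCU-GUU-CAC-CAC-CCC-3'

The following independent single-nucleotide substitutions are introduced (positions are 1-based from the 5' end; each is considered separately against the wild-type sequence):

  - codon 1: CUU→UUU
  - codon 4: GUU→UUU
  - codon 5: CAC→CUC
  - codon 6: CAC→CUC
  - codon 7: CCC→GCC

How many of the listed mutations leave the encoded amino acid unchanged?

Codon 1: CUU (Leu) → UUU (Phe) — missense.
Codon 4: GUU (Val) → UUU (Phe) — missense.
Codon 5: CAC (His) → CUC (Leu) — missense.
Codon 6: CAC (His) → CUC (Leu) — missense.
Codon 7: CCC (Pro) → GCC (Ala) — missense.
Synonymous: 0 of 5.

0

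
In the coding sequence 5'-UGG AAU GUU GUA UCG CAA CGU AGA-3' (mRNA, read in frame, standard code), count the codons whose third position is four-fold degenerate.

Codon 1 UGG (Trp): third position 1-fold.
Codon 2 AAU (Asn): third position 2-fold.
Codon 3 GUU (Val): third position 4-fold.
Codon 4 GUA (Val): third position 4-fold.
Codon 5 UCG (Ser): third position 4-fold.
Codon 6 CAA (Gln): third position 2-fold.
Codon 7 CGU (Arg): third position 4-fold.
Codon 8 AGA (Arg): third position 2-fold.
Four-fold degenerate third positions: 4.

4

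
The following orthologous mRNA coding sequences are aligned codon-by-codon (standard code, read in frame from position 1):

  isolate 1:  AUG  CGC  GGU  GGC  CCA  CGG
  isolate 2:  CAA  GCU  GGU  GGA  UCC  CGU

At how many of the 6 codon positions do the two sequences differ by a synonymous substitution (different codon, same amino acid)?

2

Codon 1: AUG Met / CAA Gln — nonsynonymous.
Codon 2: CGC Arg / GCU Ala — nonsynonymous.
Codon 3: GGU Gly / GGU Gly — identical.
Codon 4: GGC Gly / GGA Gly — synonymous.
Codon 5: CCA Pro / UCC Ser — nonsynonymous.
Codon 6: CGG Arg / CGU Arg — synonymous.
Synonymous differences: 2.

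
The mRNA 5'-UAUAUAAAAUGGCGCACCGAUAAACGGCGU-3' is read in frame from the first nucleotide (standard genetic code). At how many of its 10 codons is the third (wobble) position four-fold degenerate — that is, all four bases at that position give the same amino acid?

Codon 1 UAU (Tyr): third position 2-fold.
Codon 2 AUA (Ile): third position 3-fold.
Codon 3 AAA (Lys): third position 2-fold.
Codon 4 UGG (Trp): third position 1-fold.
Codon 5 CGC (Arg): third position 4-fold.
Codon 6 ACC (Thr): third position 4-fold.
Codon 7 GAU (Asp): third position 2-fold.
Codon 8 AAA (Lys): third position 2-fold.
Codon 9 CGG (Arg): third position 4-fold.
Codon 10 CGU (Arg): third position 4-fold.
Four-fold degenerate third positions: 4.

4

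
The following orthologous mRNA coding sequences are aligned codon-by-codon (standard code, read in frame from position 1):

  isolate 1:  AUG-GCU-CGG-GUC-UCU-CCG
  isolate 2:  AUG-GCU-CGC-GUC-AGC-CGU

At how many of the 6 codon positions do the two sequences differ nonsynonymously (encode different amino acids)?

1

Codon 1: AUG Met / AUG Met — identical.
Codon 2: GCU Ala / GCU Ala — identical.
Codon 3: CGG Arg / CGC Arg — synonymous.
Codon 4: GUC Val / GUC Val — identical.
Codon 5: UCU Ser / AGC Ser — synonymous.
Codon 6: CCG Pro / CGU Arg — nonsynonymous.
Nonsynonymous differences: 1.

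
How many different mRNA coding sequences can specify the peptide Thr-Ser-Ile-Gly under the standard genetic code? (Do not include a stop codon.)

288

Thr: 4 codons.
Ser: 6 codons.
Ile: 3 codons.
Gly: 4 codons.
4 × 6 × 3 × 4 = 288.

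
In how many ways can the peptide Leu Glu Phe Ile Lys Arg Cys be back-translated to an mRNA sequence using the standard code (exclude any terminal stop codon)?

1728

Leu: 6 codons.
Glu: 2 codons.
Phe: 2 codons.
Ile: 3 codons.
Lys: 2 codons.
Arg: 6 codons.
Cys: 2 codons.
6 × 2 × 2 × 3 × 2 × 6 × 2 = 1728.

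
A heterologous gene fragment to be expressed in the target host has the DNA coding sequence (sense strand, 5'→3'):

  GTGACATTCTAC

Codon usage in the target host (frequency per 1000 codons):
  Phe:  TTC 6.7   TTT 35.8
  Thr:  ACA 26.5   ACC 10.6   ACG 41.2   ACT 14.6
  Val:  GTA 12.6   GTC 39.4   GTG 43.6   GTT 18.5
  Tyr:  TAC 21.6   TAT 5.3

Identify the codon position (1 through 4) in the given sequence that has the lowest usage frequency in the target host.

3

Codon 1 GTG (Val): 43.6 per 1000.
Codon 2 ACA (Thr): 26.5 per 1000.
Codon 3 TTC (Phe): 6.7 per 1000.
Codon 4 TAC (Tyr): 21.6 per 1000.
Lowest frequency is 6.7 at codon 3.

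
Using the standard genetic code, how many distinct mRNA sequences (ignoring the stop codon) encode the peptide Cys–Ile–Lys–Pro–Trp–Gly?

Cys: 2 codons.
Ile: 3 codons.
Lys: 2 codons.
Pro: 4 codons.
Trp: 1 codon.
Gly: 4 codons.
2 × 3 × 2 × 4 × 1 × 4 = 192.

192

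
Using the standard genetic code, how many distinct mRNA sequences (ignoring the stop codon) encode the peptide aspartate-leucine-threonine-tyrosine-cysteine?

Asp: 2 codons.
Leu: 6 codons.
Thr: 4 codons.
Tyr: 2 codons.
Cys: 2 codons.
2 × 6 × 4 × 2 × 2 = 192.

192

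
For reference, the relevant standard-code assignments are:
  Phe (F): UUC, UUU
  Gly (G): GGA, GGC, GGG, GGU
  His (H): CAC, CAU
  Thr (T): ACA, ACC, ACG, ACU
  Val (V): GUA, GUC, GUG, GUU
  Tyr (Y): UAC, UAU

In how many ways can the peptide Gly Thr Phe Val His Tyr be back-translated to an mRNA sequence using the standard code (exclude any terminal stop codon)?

512

Gly: 4 codons.
Thr: 4 codons.
Phe: 2 codons.
Val: 4 codons.
His: 2 codons.
Tyr: 2 codons.
4 × 4 × 2 × 4 × 2 × 2 = 512.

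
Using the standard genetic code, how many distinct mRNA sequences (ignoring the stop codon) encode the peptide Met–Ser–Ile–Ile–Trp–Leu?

Met: 1 codon.
Ser: 6 codons.
Ile: 3 codons.
Ile: 3 codons.
Trp: 1 codon.
Leu: 6 codons.
1 × 6 × 3 × 3 × 1 × 6 = 324.

324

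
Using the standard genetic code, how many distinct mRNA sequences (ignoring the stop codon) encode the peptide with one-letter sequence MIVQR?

Met: 1 codon.
Ile: 3 codons.
Val: 4 codons.
Gln: 2 codons.
Arg: 6 codons.
1 × 3 × 4 × 2 × 6 = 144.

144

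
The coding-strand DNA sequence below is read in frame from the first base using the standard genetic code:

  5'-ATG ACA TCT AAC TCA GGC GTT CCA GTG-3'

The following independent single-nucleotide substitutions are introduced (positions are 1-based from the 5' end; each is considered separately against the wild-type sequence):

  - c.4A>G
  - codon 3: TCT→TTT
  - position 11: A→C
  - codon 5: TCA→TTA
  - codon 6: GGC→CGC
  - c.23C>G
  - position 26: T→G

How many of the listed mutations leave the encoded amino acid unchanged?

0

Codon 2: ACA (Thr) → GCA (Ala) — missense.
Codon 3: TCT (Ser) → TTT (Phe) — missense.
Codon 4: AAC (Asn) → ACC (Thr) — missense.
Codon 5: TCA (Ser) → TTA (Leu) — missense.
Codon 6: GGC (Gly) → CGC (Arg) — missense.
Codon 8: CCA (Pro) → CGA (Arg) — missense.
Codon 9: GTG (Val) → GGG (Gly) — missense.
Synonymous: 0 of 7.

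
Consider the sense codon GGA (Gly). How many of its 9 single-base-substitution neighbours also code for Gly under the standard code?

Position 1: none → 0 synonymous.
Position 2: none → 0 synonymous.
Position 3: GGT, GGC, GGG → 3 synonymous.
Total: 0 + 0 + 3 = 3.

3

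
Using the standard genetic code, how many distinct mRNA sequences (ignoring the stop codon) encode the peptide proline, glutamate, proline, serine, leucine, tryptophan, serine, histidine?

Pro: 4 codons.
Glu: 2 codons.
Pro: 4 codons.
Ser: 6 codons.
Leu: 6 codons.
Trp: 1 codon.
Ser: 6 codons.
His: 2 codons.
4 × 2 × 4 × 6 × 6 × 1 × 6 × 2 = 13824.

13824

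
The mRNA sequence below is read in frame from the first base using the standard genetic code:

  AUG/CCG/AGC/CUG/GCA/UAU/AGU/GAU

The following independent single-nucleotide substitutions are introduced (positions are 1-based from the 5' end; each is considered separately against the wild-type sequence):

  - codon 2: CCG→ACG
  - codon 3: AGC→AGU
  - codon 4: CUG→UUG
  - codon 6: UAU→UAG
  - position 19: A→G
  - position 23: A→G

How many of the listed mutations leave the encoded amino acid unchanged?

2

Codon 2: CCG (Pro) → ACG (Thr) — missense.
Codon 3: AGC (Ser) → AGU (Ser) — synonymous.
Codon 4: CUG (Leu) → UUG (Leu) — synonymous.
Codon 6: UAU (Tyr) → UAG (Stop) — nonsense.
Codon 7: AGU (Ser) → GGU (Gly) — missense.
Codon 8: GAU (Asp) → GGU (Gly) — missense.
Synonymous: 2 of 6.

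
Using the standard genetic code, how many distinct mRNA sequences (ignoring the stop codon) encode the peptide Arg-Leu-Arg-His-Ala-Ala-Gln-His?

Arg: 6 codons.
Leu: 6 codons.
Arg: 6 codons.
His: 2 codons.
Ala: 4 codons.
Ala: 4 codons.
Gln: 2 codons.
His: 2 codons.
6 × 6 × 6 × 2 × 4 × 4 × 2 × 2 = 27648.

27648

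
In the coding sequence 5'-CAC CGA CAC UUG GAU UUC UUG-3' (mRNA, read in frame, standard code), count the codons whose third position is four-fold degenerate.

Codon 1 CAC (His): third position 2-fold.
Codon 2 CGA (Arg): third position 4-fold.
Codon 3 CAC (His): third position 2-fold.
Codon 4 UUG (Leu): third position 2-fold.
Codon 5 GAU (Asp): third position 2-fold.
Codon 6 UUC (Phe): third position 2-fold.
Codon 7 UUG (Leu): third position 2-fold.
Four-fold degenerate third positions: 1.

1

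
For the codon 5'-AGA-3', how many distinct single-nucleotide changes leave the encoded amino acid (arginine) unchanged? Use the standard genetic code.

2

Position 1: CGA → 1 synonymous.
Position 2: none → 0 synonymous.
Position 3: AGG → 1 synonymous.
Total: 1 + 0 + 1 = 2.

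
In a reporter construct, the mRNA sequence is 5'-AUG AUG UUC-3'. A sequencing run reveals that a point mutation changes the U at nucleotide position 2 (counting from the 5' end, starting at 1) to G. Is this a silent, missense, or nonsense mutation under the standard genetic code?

missense

Position 2 falls in codon 1: AUG → Met.
After the substitution the codon is AGG → Arg.
Met ≠ Arg, so this is a missense mutation.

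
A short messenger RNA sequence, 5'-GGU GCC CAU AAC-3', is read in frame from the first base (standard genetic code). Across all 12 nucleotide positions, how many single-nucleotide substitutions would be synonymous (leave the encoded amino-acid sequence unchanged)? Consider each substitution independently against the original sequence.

8

Codon 1 (GGU, Gly): 3 synonymous substitutions.
Codon 2 (GCC, Ala): 3 synonymous substitutions.
Codon 3 (CAU, His): 1 synonymous substitution.
Codon 4 (AAC, Asn): 1 synonymous substitution.
Total: 3 + 3 + 1 + 1 = 8.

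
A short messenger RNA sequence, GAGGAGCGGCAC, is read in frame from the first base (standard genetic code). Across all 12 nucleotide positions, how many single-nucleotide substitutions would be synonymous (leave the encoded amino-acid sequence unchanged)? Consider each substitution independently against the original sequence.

Codon 1 (GAG, Glu): 1 synonymous substitution.
Codon 2 (GAG, Glu): 1 synonymous substitution.
Codon 3 (CGG, Arg): 4 synonymous substitutions.
Codon 4 (CAC, His): 1 synonymous substitution.
Total: 1 + 1 + 4 + 1 = 7.

7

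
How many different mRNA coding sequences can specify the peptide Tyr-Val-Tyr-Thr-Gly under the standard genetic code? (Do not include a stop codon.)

Tyr: 2 codons.
Val: 4 codons.
Tyr: 2 codons.
Thr: 4 codons.
Gly: 4 codons.
2 × 4 × 2 × 4 × 4 = 256.

256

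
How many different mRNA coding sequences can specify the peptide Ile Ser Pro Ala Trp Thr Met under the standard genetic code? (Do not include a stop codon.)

1152

Ile: 3 codons.
Ser: 6 codons.
Pro: 4 codons.
Ala: 4 codons.
Trp: 1 codon.
Thr: 4 codons.
Met: 1 codon.
3 × 6 × 4 × 4 × 1 × 4 × 1 = 1152.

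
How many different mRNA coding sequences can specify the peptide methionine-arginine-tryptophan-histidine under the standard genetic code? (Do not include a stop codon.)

12

Met: 1 codon.
Arg: 6 codons.
Trp: 1 codon.
His: 2 codons.
1 × 6 × 1 × 2 = 12.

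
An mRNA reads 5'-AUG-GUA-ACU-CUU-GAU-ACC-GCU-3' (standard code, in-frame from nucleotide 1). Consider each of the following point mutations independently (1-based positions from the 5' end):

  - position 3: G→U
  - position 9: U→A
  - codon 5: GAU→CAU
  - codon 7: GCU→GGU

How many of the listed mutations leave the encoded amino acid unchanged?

Codon 1: AUG (Met) → AUU (Ile) — missense.
Codon 3: ACU (Thr) → ACA (Thr) — synonymous.
Codon 5: GAU (Asp) → CAU (His) — missense.
Codon 7: GCU (Ala) → GGU (Gly) — missense.
Synonymous: 1 of 4.

1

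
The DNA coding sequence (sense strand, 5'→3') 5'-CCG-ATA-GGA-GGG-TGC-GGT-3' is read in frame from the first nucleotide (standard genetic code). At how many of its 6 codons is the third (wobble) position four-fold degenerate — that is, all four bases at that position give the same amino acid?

Codon 1 CCG (Pro): third position 4-fold.
Codon 2 ATA (Ile): third position 3-fold.
Codon 3 GGA (Gly): third position 4-fold.
Codon 4 GGG (Gly): third position 4-fold.
Codon 5 TGC (Cys): third position 2-fold.
Codon 6 GGT (Gly): third position 4-fold.
Four-fold degenerate third positions: 4.

4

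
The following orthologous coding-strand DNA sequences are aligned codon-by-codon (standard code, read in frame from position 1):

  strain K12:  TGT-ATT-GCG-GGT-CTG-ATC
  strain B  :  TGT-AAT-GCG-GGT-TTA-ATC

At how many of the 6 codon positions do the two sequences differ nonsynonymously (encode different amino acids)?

Codon 1: TGT Cys / TGT Cys — identical.
Codon 2: ATT Ile / AAT Asn — nonsynonymous.
Codon 3: GCG Ala / GCG Ala — identical.
Codon 4: GGT Gly / GGT Gly — identical.
Codon 5: CTG Leu / TTA Leu — synonymous.
Codon 6: ATC Ile / ATC Ile — identical.
Nonsynonymous differences: 1.

1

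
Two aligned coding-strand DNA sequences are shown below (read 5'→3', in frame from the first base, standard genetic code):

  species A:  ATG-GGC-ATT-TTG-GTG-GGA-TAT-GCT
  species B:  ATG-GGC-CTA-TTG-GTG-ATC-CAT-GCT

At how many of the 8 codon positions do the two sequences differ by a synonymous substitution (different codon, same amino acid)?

Codon 1: ATG Met / ATG Met — identical.
Codon 2: GGC Gly / GGC Gly — identical.
Codon 3: ATT Ile / CTA Leu — nonsynonymous.
Codon 4: TTG Leu / TTG Leu — identical.
Codon 5: GTG Val / GTG Val — identical.
Codon 6: GGA Gly / ATC Ile — nonsynonymous.
Codon 7: TAT Tyr / CAT His — nonsynonymous.
Codon 8: GCT Ala / GCT Ala — identical.
Synonymous differences: 0.

0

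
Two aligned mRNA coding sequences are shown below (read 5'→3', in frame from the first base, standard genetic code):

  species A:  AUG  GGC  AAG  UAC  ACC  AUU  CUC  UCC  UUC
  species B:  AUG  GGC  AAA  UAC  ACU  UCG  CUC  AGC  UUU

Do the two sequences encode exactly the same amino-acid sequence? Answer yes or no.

Codon 1: AUG Met / AUG Met — identical.
Codon 2: GGC Gly / GGC Gly — identical.
Codon 3: AAG Lys / AAA Lys — synonymous.
Codon 4: UAC Tyr / UAC Tyr — identical.
Codon 5: ACC Thr / ACU Thr — synonymous.
Codon 6: AUU Ile / UCG Ser — nonsynonymous.
Codon 7: CUC Leu / CUC Leu — identical.
Codon 8: UCC Ser / AGC Ser — synonymous.
Codon 9: UUC Phe / UUU Phe — synonymous.
Nonsynonymous differences: 1 → different protein.

no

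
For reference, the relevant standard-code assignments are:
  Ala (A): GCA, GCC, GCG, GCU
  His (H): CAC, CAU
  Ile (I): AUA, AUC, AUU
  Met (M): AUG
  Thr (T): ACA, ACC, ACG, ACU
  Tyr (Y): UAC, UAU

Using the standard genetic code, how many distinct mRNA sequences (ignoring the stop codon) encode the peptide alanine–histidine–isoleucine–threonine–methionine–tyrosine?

Ala: 4 codons.
His: 2 codons.
Ile: 3 codons.
Thr: 4 codons.
Met: 1 codon.
Tyr: 2 codons.
4 × 2 × 3 × 4 × 1 × 2 = 192.

192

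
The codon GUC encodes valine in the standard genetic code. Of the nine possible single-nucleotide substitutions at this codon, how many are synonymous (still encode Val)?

3

Position 1: none → 0 synonymous.
Position 2: none → 0 synonymous.
Position 3: GUU, GUA, GUG → 3 synonymous.
Total: 0 + 0 + 3 = 3.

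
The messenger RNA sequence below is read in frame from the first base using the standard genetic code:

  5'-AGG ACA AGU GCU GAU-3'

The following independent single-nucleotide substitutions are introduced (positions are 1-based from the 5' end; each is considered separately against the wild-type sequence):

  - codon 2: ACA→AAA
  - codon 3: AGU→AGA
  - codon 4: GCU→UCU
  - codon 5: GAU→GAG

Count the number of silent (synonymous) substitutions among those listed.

Codon 2: ACA (Thr) → AAA (Lys) — missense.
Codon 3: AGU (Ser) → AGA (Arg) — missense.
Codon 4: GCU (Ala) → UCU (Ser) — missense.
Codon 5: GAU (Asp) → GAG (Glu) — missense.
Synonymous: 0 of 4.

0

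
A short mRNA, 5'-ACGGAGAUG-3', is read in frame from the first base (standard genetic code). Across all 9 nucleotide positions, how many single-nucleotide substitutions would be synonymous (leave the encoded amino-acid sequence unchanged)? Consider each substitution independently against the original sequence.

Codon 1 (ACG, Thr): 3 synonymous substitutions.
Codon 2 (GAG, Glu): 1 synonymous substitution.
Codon 3 (AUG, Met): 0 synonymous substitutions.
Total: 3 + 1 + 0 = 4.

4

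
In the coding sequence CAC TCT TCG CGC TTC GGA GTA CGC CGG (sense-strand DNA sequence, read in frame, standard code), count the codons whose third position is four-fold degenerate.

7

Codon 1 CAC (His): third position 2-fold.
Codon 2 TCT (Ser): third position 4-fold.
Codon 3 TCG (Ser): third position 4-fold.
Codon 4 CGC (Arg): third position 4-fold.
Codon 5 TTC (Phe): third position 2-fold.
Codon 6 GGA (Gly): third position 4-fold.
Codon 7 GTA (Val): third position 4-fold.
Codon 8 CGC (Arg): third position 4-fold.
Codon 9 CGG (Arg): third position 4-fold.
Four-fold degenerate third positions: 7.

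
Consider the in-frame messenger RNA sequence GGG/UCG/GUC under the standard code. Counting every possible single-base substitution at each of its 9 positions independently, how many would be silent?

Codon 1 (GGG, Gly): 3 synonymous substitutions.
Codon 2 (UCG, Ser): 3 synonymous substitutions.
Codon 3 (GUC, Val): 3 synonymous substitutions.
Total: 3 + 3 + 3 = 9.

9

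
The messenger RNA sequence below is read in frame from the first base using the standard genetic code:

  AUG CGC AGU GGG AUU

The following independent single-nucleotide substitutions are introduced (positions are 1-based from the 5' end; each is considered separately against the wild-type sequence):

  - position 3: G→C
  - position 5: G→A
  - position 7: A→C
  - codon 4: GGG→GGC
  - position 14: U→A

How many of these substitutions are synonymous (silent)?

Codon 1: AUG (Met) → AUC (Ile) — missense.
Codon 2: CGC (Arg) → CAC (His) — missense.
Codon 3: AGU (Ser) → CGU (Arg) — missense.
Codon 4: GGG (Gly) → GGC (Gly) — synonymous.
Codon 5: AUU (Ile) → AAU (Asn) — missense.
Synonymous: 1 of 5.

1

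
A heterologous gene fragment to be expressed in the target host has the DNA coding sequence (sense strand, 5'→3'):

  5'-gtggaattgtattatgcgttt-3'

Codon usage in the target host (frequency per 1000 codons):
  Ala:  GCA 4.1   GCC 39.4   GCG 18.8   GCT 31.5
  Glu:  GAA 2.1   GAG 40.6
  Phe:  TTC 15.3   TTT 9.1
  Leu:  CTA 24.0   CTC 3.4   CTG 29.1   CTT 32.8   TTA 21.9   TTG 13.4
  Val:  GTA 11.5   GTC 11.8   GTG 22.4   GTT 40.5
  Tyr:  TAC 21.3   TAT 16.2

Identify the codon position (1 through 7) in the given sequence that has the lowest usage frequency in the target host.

Codon 1 GTG (Val): 22.4 per 1000.
Codon 2 GAA (Glu): 2.1 per 1000.
Codon 3 TTG (Leu): 13.4 per 1000.
Codon 4 TAT (Tyr): 16.2 per 1000.
Codon 5 TAT (Tyr): 16.2 per 1000.
Codon 6 GCG (Ala): 18.8 per 1000.
Codon 7 TTT (Phe): 9.1 per 1000.
Lowest frequency is 2.1 at codon 2.

2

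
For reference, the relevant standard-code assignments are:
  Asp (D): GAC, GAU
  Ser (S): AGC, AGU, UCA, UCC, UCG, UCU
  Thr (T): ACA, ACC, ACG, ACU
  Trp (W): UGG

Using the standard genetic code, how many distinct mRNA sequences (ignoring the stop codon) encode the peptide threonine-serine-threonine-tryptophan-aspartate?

192

Thr: 4 codons.
Ser: 6 codons.
Thr: 4 codons.
Trp: 1 codon.
Asp: 2 codons.
4 × 6 × 4 × 1 × 2 = 192.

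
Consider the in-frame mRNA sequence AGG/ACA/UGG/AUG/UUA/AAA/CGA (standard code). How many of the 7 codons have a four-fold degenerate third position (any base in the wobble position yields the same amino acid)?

2

Codon 1 AGG (Arg): third position 2-fold.
Codon 2 ACA (Thr): third position 4-fold.
Codon 3 UGG (Trp): third position 1-fold.
Codon 4 AUG (Met): third position 1-fold.
Codon 5 UUA (Leu): third position 2-fold.
Codon 6 AAA (Lys): third position 2-fold.
Codon 7 CGA (Arg): third position 4-fold.
Four-fold degenerate third positions: 2.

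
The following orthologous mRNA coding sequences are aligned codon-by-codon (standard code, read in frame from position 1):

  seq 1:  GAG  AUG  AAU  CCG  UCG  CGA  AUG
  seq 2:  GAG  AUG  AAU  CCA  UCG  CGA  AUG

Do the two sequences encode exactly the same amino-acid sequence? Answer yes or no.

yes

Codon 1: GAG Glu / GAG Glu — identical.
Codon 2: AUG Met / AUG Met — identical.
Codon 3: AAU Asn / AAU Asn — identical.
Codon 4: CCG Pro / CCA Pro — synonymous.
Codon 5: UCG Ser / UCG Ser — identical.
Codon 6: CGA Arg / CGA Arg — identical.
Codon 7: AUG Met / AUG Met — identical.
Nonsynonymous differences: 0 → same protein.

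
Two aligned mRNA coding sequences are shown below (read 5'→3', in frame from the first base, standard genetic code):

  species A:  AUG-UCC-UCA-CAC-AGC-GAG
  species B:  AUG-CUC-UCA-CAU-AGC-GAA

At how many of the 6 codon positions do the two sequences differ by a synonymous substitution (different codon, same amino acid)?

2

Codon 1: AUG Met / AUG Met — identical.
Codon 2: UCC Ser / CUC Leu — nonsynonymous.
Codon 3: UCA Ser / UCA Ser — identical.
Codon 4: CAC His / CAU His — synonymous.
Codon 5: AGC Ser / AGC Ser — identical.
Codon 6: GAG Glu / GAA Glu — synonymous.
Synonymous differences: 2.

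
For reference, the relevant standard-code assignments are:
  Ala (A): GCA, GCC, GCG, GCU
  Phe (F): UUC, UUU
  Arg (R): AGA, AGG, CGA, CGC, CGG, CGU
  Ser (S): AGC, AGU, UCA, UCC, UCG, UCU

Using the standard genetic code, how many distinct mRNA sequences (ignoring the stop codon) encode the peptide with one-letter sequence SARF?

Ser: 6 codons.
Ala: 4 codons.
Arg: 6 codons.
Phe: 2 codons.
6 × 4 × 6 × 2 = 288.

288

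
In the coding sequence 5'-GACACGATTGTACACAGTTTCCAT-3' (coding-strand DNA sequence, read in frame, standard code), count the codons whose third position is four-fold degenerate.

2

Codon 1 GAC (Asp): third position 2-fold.
Codon 2 ACG (Thr): third position 4-fold.
Codon 3 ATT (Ile): third position 3-fold.
Codon 4 GTA (Val): third position 4-fold.
Codon 5 CAC (His): third position 2-fold.
Codon 6 AGT (Ser): third position 2-fold.
Codon 7 TTC (Phe): third position 2-fold.
Codon 8 CAT (His): third position 2-fold.
Four-fold degenerate third positions: 2.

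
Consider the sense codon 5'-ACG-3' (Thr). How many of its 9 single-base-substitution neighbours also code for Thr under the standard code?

3

Position 1: none → 0 synonymous.
Position 2: none → 0 synonymous.
Position 3: ACU, ACC, ACA → 3 synonymous.
Total: 0 + 0 + 3 = 3.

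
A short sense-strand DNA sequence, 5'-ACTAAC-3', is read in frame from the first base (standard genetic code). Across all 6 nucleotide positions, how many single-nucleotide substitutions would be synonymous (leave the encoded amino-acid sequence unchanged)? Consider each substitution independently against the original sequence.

4

Codon 1 (ACT, Thr): 3 synonymous substitutions.
Codon 2 (AAC, Asn): 1 synonymous substitution.
Total: 3 + 1 = 4.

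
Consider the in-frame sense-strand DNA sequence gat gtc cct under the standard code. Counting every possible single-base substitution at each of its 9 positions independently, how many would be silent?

7

Codon 1 (GAT, Asp): 1 synonymous substitution.
Codon 2 (GTC, Val): 3 synonymous substitutions.
Codon 3 (CCT, Pro): 3 synonymous substitutions.
Total: 1 + 3 + 3 = 7.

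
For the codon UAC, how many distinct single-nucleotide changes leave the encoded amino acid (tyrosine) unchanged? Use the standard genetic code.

Position 1: none → 0 synonymous.
Position 2: none → 0 synonymous.
Position 3: UAU → 1 synonymous.
Total: 0 + 0 + 1 = 1.

1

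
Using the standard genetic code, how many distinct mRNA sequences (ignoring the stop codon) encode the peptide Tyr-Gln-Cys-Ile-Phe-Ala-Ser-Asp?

2304

Tyr: 2 codons.
Gln: 2 codons.
Cys: 2 codons.
Ile: 3 codons.
Phe: 2 codons.
Ala: 4 codons.
Ser: 6 codons.
Asp: 2 codons.
2 × 2 × 2 × 3 × 2 × 4 × 6 × 2 = 2304.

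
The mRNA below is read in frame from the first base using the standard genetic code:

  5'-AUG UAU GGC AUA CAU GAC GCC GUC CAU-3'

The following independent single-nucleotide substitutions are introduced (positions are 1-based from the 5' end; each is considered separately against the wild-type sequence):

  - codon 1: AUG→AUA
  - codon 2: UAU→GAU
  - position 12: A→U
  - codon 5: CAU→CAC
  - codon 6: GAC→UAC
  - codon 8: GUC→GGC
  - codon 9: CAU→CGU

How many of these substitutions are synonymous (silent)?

2

Codon 1: AUG (Met) → AUA (Ile) — missense.
Codon 2: UAU (Tyr) → GAU (Asp) — missense.
Codon 4: AUA (Ile) → AUU (Ile) — synonymous.
Codon 5: CAU (His) → CAC (His) — synonymous.
Codon 6: GAC (Asp) → UAC (Tyr) — missense.
Codon 8: GUC (Val) → GGC (Gly) — missense.
Codon 9: CAU (His) → CGU (Arg) — missense.
Synonymous: 2 of 7.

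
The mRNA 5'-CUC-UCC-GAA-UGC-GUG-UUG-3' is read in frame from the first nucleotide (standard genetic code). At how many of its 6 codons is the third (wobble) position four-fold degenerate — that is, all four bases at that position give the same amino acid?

Codon 1 CUC (Leu): third position 4-fold.
Codon 2 UCC (Ser): third position 4-fold.
Codon 3 GAA (Glu): third position 2-fold.
Codon 4 UGC (Cys): third position 2-fold.
Codon 5 GUG (Val): third position 4-fold.
Codon 6 UUG (Leu): third position 2-fold.
Four-fold degenerate third positions: 3.

3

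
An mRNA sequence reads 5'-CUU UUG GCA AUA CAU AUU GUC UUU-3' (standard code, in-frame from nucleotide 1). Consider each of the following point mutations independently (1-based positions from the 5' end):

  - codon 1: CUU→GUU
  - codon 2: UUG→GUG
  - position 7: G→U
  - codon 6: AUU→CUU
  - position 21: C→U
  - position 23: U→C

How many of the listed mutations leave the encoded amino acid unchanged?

1

Codon 1: CUU (Leu) → GUU (Val) — missense.
Codon 2: UUG (Leu) → GUG (Val) — missense.
Codon 3: GCA (Ala) → UCA (Ser) — missense.
Codon 6: AUU (Ile) → CUU (Leu) — missense.
Codon 7: GUC (Val) → GUU (Val) — synonymous.
Codon 8: UUU (Phe) → UCU (Ser) — missense.
Synonymous: 1 of 6.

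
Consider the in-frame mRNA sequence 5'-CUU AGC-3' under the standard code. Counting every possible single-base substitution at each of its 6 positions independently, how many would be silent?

Codon 1 (CUU, Leu): 3 synonymous substitutions.
Codon 2 (AGC, Ser): 1 synonymous substitution.
Total: 3 + 1 = 4.

4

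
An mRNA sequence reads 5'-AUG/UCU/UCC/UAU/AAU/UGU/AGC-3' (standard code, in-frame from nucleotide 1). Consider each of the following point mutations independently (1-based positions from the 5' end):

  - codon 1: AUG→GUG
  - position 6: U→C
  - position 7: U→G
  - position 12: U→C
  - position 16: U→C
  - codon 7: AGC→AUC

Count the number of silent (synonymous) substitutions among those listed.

2

Codon 1: AUG (Met) → GUG (Val) — missense.
Codon 2: UCU (Ser) → UCC (Ser) — synonymous.
Codon 3: UCC (Ser) → GCC (Ala) — missense.
Codon 4: UAU (Tyr) → UAC (Tyr) — synonymous.
Codon 6: UGU (Cys) → CGU (Arg) — missense.
Codon 7: AGC (Ser) → AUC (Ile) — missense.
Synonymous: 2 of 6.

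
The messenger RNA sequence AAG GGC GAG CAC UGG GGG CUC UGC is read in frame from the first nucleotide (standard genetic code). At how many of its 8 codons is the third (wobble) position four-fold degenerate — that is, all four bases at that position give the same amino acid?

3

Codon 1 AAG (Lys): third position 2-fold.
Codon 2 GGC (Gly): third position 4-fold.
Codon 3 GAG (Glu): third position 2-fold.
Codon 4 CAC (His): third position 2-fold.
Codon 5 UGG (Trp): third position 1-fold.
Codon 6 GGG (Gly): third position 4-fold.
Codon 7 CUC (Leu): third position 4-fold.
Codon 8 UGC (Cys): third position 2-fold.
Four-fold degenerate third positions: 3.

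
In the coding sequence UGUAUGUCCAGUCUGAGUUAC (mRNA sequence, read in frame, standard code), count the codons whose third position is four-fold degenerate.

Codon 1 UGU (Cys): third position 2-fold.
Codon 2 AUG (Met): third position 1-fold.
Codon 3 UCC (Ser): third position 4-fold.
Codon 4 AGU (Ser): third position 2-fold.
Codon 5 CUG (Leu): third position 4-fold.
Codon 6 AGU (Ser): third position 2-fold.
Codon 7 UAC (Tyr): third position 2-fold.
Four-fold degenerate third positions: 2.

2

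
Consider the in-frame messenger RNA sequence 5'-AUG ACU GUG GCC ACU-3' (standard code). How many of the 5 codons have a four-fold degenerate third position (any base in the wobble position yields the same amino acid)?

Codon 1 AUG (Met): third position 1-fold.
Codon 2 ACU (Thr): third position 4-fold.
Codon 3 GUG (Val): third position 4-fold.
Codon 4 GCC (Ala): third position 4-fold.
Codon 5 ACU (Thr): third position 4-fold.
Four-fold degenerate third positions: 4.

4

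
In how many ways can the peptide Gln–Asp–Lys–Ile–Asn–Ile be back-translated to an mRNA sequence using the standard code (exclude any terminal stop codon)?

144

Gln: 2 codons.
Asp: 2 codons.
Lys: 2 codons.
Ile: 3 codons.
Asn: 2 codons.
Ile: 3 codons.
2 × 2 × 2 × 3 × 2 × 3 = 144.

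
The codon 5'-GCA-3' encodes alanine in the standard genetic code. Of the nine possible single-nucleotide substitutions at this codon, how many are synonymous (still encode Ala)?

3

Position 1: none → 0 synonymous.
Position 2: none → 0 synonymous.
Position 3: GCT, GCC, GCG → 3 synonymous.
Total: 0 + 0 + 3 = 3.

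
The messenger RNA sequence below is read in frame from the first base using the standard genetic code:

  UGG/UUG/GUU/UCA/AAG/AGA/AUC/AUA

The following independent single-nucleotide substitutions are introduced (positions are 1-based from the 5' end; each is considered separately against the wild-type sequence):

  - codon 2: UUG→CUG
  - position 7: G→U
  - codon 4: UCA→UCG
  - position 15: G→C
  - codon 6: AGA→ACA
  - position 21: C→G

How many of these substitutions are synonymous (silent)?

Codon 2: UUG (Leu) → CUG (Leu) — synonymous.
Codon 3: GUU (Val) → UUU (Phe) — missense.
Codon 4: UCA (Ser) → UCG (Ser) — synonymous.
Codon 5: AAG (Lys) → AAC (Asn) — missense.
Codon 6: AGA (Arg) → ACA (Thr) — missense.
Codon 7: AUC (Ile) → AUG (Met) — missense.
Synonymous: 2 of 6.

2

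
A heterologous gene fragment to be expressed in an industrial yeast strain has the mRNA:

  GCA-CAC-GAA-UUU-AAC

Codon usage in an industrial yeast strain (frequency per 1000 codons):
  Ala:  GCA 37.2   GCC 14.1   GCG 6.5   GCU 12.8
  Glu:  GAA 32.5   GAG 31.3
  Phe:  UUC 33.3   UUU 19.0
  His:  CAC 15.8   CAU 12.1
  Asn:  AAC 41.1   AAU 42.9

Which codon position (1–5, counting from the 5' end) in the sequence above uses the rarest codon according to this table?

2

Codon 1 GCA (Ala): 37.2 per 1000.
Codon 2 CAC (His): 15.8 per 1000.
Codon 3 GAA (Glu): 32.5 per 1000.
Codon 4 UUU (Phe): 19.0 per 1000.
Codon 5 AAC (Asn): 41.1 per 1000.
Lowest frequency is 15.8 at codon 2.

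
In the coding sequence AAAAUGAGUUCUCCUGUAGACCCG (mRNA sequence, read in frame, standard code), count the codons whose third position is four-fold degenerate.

Codon 1 AAA (Lys): third position 2-fold.
Codon 2 AUG (Met): third position 1-fold.
Codon 3 AGU (Ser): third position 2-fold.
Codon 4 UCU (Ser): third position 4-fold.
Codon 5 CCU (Pro): third position 4-fold.
Codon 6 GUA (Val): third position 4-fold.
Codon 7 GAC (Asp): third position 2-fold.
Codon 8 CCG (Pro): third position 4-fold.
Four-fold degenerate third positions: 4.

4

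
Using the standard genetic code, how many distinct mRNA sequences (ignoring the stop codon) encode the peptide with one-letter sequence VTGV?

Val: 4 codons.
Thr: 4 codons.
Gly: 4 codons.
Val: 4 codons.
4 × 4 × 4 × 4 = 256.

256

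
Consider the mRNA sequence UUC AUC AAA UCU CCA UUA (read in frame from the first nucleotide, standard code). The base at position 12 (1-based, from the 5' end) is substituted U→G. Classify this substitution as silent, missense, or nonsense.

Position 12 falls in codon 4: UCU → Ser.
After the substitution the codon is UCG → Ser.
Both encode Ser, so the change is synonymous.

silent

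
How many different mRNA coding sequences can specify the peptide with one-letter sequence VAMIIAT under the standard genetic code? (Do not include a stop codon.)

Val: 4 codons.
Ala: 4 codons.
Met: 1 codon.
Ile: 3 codons.
Ile: 3 codons.
Ala: 4 codons.
Thr: 4 codons.
4 × 4 × 1 × 3 × 3 × 4 × 4 = 2304.

2304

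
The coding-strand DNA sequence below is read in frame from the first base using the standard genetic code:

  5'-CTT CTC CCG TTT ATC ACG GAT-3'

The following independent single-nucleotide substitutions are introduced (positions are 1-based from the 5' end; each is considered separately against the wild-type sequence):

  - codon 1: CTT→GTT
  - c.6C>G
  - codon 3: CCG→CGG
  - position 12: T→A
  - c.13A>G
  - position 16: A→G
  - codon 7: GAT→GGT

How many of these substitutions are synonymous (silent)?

1

Codon 1: CTT (Leu) → GTT (Val) — missense.
Codon 2: CTC (Leu) → CTG (Leu) — synonymous.
Codon 3: CCG (Pro) → CGG (Arg) — missense.
Codon 4: TTT (Phe) → TTA (Leu) — missense.
Codon 5: ATC (Ile) → GTC (Val) — missense.
Codon 6: ACG (Thr) → GCG (Ala) — missense.
Codon 7: GAT (Asp) → GGT (Gly) — missense.
Synonymous: 1 of 7.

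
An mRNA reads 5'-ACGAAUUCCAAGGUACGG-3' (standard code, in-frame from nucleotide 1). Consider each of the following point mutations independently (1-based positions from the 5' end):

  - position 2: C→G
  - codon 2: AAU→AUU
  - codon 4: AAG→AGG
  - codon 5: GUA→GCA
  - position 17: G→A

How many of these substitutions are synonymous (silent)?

0

Codon 1: ACG (Thr) → AGG (Arg) — missense.
Codon 2: AAU (Asn) → AUU (Ile) — missense.
Codon 4: AAG (Lys) → AGG (Arg) — missense.
Codon 5: GUA (Val) → GCA (Ala) — missense.
Codon 6: CGG (Arg) → CAG (Gln) — missense.
Synonymous: 0 of 5.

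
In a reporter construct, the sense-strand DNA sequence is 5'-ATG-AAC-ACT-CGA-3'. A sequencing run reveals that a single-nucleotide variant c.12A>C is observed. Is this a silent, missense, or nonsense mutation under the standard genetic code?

Position 12 falls in codon 4: CGA → Arg.
After the substitution the codon is CGC → Arg.
Both encode Arg, so the change is synonymous.

silent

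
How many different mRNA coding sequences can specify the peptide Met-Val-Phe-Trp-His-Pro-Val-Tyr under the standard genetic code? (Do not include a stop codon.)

512

Met: 1 codon.
Val: 4 codons.
Phe: 2 codons.
Trp: 1 codon.
His: 2 codons.
Pro: 4 codons.
Val: 4 codons.
Tyr: 2 codons.
1 × 4 × 2 × 1 × 2 × 4 × 4 × 2 = 512.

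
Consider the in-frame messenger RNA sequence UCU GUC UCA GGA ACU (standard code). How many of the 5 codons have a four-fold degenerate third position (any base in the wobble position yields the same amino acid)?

Codon 1 UCU (Ser): third position 4-fold.
Codon 2 GUC (Val): third position 4-fold.
Codon 3 UCA (Ser): third position 4-fold.
Codon 4 GGA (Gly): third position 4-fold.
Codon 5 ACU (Thr): third position 4-fold.
Four-fold degenerate third positions: 5.

5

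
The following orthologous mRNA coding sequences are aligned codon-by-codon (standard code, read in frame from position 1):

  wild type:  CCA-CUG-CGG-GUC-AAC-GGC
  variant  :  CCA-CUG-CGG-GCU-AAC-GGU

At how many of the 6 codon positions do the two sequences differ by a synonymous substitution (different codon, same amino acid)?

1

Codon 1: CCA Pro / CCA Pro — identical.
Codon 2: CUG Leu / CUG Leu — identical.
Codon 3: CGG Arg / CGG Arg — identical.
Codon 4: GUC Val / GCU Ala — nonsynonymous.
Codon 5: AAC Asn / AAC Asn — identical.
Codon 6: GGC Gly / GGU Gly — synonymous.
Synonymous differences: 1.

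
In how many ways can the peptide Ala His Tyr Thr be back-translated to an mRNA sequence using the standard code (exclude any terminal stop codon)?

Ala: 4 codons.
His: 2 codons.
Tyr: 2 codons.
Thr: 4 codons.
4 × 2 × 2 × 4 = 64.

64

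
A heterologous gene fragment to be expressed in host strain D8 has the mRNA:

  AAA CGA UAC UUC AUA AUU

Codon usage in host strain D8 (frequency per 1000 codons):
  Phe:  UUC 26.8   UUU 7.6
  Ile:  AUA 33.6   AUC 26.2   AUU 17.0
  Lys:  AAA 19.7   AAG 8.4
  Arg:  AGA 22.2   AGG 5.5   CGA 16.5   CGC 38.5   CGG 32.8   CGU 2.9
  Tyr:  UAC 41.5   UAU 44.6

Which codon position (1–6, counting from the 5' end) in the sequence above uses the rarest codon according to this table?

2

Codon 1 AAA (Lys): 19.7 per 1000.
Codon 2 CGA (Arg): 16.5 per 1000.
Codon 3 UAC (Tyr): 41.5 per 1000.
Codon 4 UUC (Phe): 26.8 per 1000.
Codon 5 AUA (Ile): 33.6 per 1000.
Codon 6 AUU (Ile): 17.0 per 1000.
Lowest frequency is 16.5 at codon 2.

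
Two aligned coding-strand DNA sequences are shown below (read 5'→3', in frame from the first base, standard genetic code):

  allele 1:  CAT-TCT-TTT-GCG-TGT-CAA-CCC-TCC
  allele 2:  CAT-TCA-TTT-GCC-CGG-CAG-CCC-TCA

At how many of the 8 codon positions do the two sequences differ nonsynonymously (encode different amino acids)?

Codon 1: CAT His / CAT His — identical.
Codon 2: TCT Ser / TCA Ser — synonymous.
Codon 3: TTT Phe / TTT Phe — identical.
Codon 4: GCG Ala / GCC Ala — synonymous.
Codon 5: TGT Cys / CGG Arg — nonsynonymous.
Codon 6: CAA Gln / CAG Gln — synonymous.
Codon 7: CCC Pro / CCC Pro — identical.
Codon 8: TCC Ser / TCA Ser — synonymous.
Nonsynonymous differences: 1.

1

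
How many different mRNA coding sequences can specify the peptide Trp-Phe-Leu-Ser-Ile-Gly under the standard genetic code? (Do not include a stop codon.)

Trp: 1 codon.
Phe: 2 codons.
Leu: 6 codons.
Ser: 6 codons.
Ile: 3 codons.
Gly: 4 codons.
1 × 2 × 6 × 6 × 3 × 4 = 864.

864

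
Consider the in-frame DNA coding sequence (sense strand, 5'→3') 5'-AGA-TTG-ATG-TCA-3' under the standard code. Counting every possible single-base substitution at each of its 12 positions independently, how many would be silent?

7

Codon 1 (AGA, Arg): 2 synonymous substitutions.
Codon 2 (TTG, Leu): 2 synonymous substitutions.
Codon 3 (ATG, Met): 0 synonymous substitutions.
Codon 4 (TCA, Ser): 3 synonymous substitutions.
Total: 2 + 2 + 0 + 3 = 7.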